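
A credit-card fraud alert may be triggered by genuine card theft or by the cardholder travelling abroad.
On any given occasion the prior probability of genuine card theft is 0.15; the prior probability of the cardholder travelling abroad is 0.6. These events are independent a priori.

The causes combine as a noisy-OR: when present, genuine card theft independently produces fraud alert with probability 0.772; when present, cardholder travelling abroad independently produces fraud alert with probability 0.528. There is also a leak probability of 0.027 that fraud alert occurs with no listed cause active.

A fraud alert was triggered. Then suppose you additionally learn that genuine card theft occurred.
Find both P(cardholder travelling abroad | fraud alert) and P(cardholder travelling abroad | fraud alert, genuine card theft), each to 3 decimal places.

P(cardholder travelling abroad | fraud alert) ≈ 0.864; P(cardholder travelling abroad | fraud alert, genuine card theft) ≈ 0.633

Under noisy-OR, P(fraud alert | causes) = 1 − (1−0.027)·∏(1−qᵢ) over the active causes.
Enumerate the 4 (genuine card theft, cardholder travelling abroad) configurations and weight by the priors:
  P(fraud alert) = 0.027*0.85*0.4 + 0.540744*0.85*0.6 + 0.778156*0.15*0.4 + 0.89529*0.15*0.6
        = 0.009180 + 0.275779 + 0.046689 + 0.080576 = 0.412224
The terms with cardholder travelling abroad present sum to 0.356355, so
  P(cardholder travelling abroad | fraud alert) = 0.356355 / 0.412224 ≈ 0.864

With the extra evidence:
P(fraud alert | genuine card theft) = 0.778156×0.4 + 0.89529×0.6 = 0.311262 + 0.537174 = 0.848436
Of this, 0.537174 comes from 0.89529×0.6 (the cardholder travelling abroad=true cases).
Hence the posterior is 0.537174/0.848436 ≈ 0.633.
The drop from 0.864 to 0.633 is the explaining-away (discounting) effect.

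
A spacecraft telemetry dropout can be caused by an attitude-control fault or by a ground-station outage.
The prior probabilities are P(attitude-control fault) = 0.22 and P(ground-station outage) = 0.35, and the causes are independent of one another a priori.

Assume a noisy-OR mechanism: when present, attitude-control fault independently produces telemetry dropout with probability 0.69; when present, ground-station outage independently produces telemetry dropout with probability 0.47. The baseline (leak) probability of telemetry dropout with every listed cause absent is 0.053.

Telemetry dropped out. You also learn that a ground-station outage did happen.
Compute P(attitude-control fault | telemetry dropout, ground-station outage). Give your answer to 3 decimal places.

Under noisy-OR, P(telemetry dropout | causes) = 1 − (1−0.053)·∏(1−qᵢ) over the active causes.
Enumerate both values of attitude-control fault and weight by the priors:
  P(telemetry dropout | ground-station outage) = 0.49809*0.78 + 0.844408*0.22
        = 0.388510 + 0.185770 = 0.574280
Configurations with attitude-control fault contribute 0.185770, so
  P(attitude-control fault | telemetry dropout, ground-station outage) = 0.185770 / 0.574280 ≈ 0.323

P(attitude-control fault | telemetry dropout, ground-station outage) ≈ 0.323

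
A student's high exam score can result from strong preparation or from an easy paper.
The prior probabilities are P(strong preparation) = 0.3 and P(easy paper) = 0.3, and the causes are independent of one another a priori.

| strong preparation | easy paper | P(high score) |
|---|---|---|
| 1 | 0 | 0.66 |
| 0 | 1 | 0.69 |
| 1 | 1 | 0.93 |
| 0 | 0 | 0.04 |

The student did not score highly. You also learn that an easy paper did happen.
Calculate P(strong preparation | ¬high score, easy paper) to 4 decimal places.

P(strong preparation | ¬high score, easy paper) ≈ 0.0882

Sum P(¬high score|·) weighted by the priors over both values of strong preparation:
  P(¬high score | easy paper) = 0.31·0.7 + 0.07·0.3
        = 0.217000 + 0.021000 = 0.238000
Configurations with strong preparation contribute 0.021000, so
  P(strong preparation | ¬high score, easy paper) = 0.021000 / 0.238000 ≈ 0.0882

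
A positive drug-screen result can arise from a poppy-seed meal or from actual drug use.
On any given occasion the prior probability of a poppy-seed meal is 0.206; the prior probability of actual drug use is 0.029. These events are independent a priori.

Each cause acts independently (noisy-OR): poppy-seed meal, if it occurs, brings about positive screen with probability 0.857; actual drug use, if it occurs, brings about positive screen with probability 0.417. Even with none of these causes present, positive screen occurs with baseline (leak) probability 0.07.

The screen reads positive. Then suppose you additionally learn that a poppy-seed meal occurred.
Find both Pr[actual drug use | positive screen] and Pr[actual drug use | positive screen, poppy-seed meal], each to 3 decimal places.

Under noisy-OR, P(positive screen | causes) = 1 − (1−0.07)·∏(1−qᵢ) over the active causes.
Weight on actual drug use=true, given the evidence: 0.010542 + 0.005511 = 0.016053
The normalizing constant is 0.07·0.794·0.971 + 0.45781·0.794·0.029 + 0.86701·0.206·0.971 + 0.922467·0.206·0.029 = 0.243446
P(actual drug use | positive screen) = 0.016053/0.243446 ≈ 0.066

Now also conditioning on poppy-seed meal=true:
Sum P(positive screen|·) weighted by the priors over both values of actual drug use:
  P(positive screen | poppy-seed meal) = 0.86701·0.971 + 0.922467·0.029
        = 0.841867 + 0.026752 = 0.868619
The terms with actual drug use present sum to 0.026752, so
  P(actual drug use | positive screen, poppy-seed meal) = 0.026752 / 0.868619 ≈ 0.031
The drop from 0.066 to 0.031 is the explaining-away (discounting) effect.

Pr[actual drug use | positive screen] ≈ 0.066; Pr[actual drug use | positive screen, poppy-seed meal] ≈ 0.031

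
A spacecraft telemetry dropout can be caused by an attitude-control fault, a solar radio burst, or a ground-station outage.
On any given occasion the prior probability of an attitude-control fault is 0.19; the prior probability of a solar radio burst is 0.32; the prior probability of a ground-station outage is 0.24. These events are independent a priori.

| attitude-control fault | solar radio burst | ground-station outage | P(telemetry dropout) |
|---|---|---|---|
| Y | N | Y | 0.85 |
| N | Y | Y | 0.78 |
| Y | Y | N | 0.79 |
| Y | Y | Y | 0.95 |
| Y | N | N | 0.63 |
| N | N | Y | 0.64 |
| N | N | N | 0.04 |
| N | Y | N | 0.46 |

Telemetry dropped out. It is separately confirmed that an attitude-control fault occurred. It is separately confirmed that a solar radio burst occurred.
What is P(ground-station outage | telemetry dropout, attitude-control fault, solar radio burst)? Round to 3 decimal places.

Enumerate both values of ground-station outage and weight by the priors:
  P(telemetry dropout | attitude-control fault, solar radio burst) = 0.79*0.76 + 0.95*0.24
        = 0.600400 + 0.228000 = 0.828400
Configurations with ground-station outage contribute 0.228000, so
  P(ground-station outage | telemetry dropout, attitude-control fault, solar radio burst) = 0.228000 / 0.828400 ≈ 0.275

P(ground-station outage | telemetry dropout, attitude-control fault, solar radio burst) ≈ 0.275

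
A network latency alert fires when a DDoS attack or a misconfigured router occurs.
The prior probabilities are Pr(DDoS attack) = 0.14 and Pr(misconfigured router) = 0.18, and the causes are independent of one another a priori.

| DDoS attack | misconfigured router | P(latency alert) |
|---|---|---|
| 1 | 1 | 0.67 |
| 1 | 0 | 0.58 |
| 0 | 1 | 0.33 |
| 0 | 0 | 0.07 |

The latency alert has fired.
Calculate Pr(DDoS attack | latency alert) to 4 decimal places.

P(latency alert) = 0.07×0.86×0.82 + 0.33×0.86×0.18 + 0.58×0.14×0.82 + 0.67×0.14×0.18 = 0.049364 + 0.051084 + 0.066584 + 0.016884 = 0.183916
Restricting to configurations with DDoS attack present: 0.066584 + 0.016884 = 0.083468.
So P(DDoS attack | latency alert) = 0.083468/0.183916 ≈ 0.4538.

Pr(DDoS attack | latency alert) ≈ 0.4538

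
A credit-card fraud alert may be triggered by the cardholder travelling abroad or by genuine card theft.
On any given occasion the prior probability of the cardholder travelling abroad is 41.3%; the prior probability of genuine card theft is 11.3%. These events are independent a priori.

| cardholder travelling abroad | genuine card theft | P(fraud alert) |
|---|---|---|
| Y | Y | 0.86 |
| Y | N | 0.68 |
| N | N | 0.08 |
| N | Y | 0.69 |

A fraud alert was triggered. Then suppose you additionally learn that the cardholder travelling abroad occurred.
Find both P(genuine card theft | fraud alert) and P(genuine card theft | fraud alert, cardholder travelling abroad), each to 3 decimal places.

P(genuine card theft | fraud alert) ≈ 0.228; P(genuine card theft | fraud alert, cardholder travelling abroad) ≈ 0.139

By total probability over the 4 (cardholder travelling abroad, genuine card theft) configurations:
  P(fraud alert) = 0.08×0.587×0.887 + 0.69×0.587×0.113 + 0.68×0.413×0.887 + 0.86×0.413×0.113
        = 0.041654 + 0.045768 + 0.249105 + 0.040135 = 0.376662
Configurations with genuine card theft contribute 0.085903, so
  P(genuine card theft | fraud alert) = 0.085903 / 0.376662 ≈ 0.228

Now condition on the additional information:
By total probability over both values of genuine card theft:
  P(fraud alert | cardholder travelling abroad) = 0.68×0.887 + 0.86×0.113
        = 0.603160 + 0.097180 = 0.700340
Keeping only the genuine card theft-present terms gives 0.097180, so
  P(genuine card theft | fraud alert, cardholder travelling abroad) = 0.097180 / 0.700340 ≈ 0.139
— cardholder travelling abroad explains away the evidence for genuine card theft.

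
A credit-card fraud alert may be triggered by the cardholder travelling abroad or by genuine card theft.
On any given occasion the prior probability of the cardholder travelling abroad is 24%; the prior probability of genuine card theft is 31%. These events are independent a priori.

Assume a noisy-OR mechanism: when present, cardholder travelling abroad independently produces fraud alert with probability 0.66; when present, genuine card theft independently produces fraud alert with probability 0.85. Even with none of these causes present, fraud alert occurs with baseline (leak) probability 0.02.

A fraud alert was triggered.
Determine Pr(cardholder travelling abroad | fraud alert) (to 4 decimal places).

Pr(cardholder travelling abroad | fraud alert) ≈ 0.4613

Under noisy-OR, P(fraud alert | causes) = 1 − (1−0.02)·∏(1−qᵢ) over the active causes.
By total probability over the 4 (cardholder travelling abroad, genuine card theft) configurations:
  P(fraud alert) = 0.02×0.76×0.69 + 0.853×0.76×0.31 + 0.6668×0.24×0.69 + 0.95002×0.24×0.31
        = 0.010488 + 0.200967 + 0.110422 + 0.070681 = 0.392558
Keeping only the cardholder travelling abroad-present terms gives 0.181103, so
  P(cardholder travelling abroad | fraud alert) = 0.181103 / 0.392558 ≈ 0.4613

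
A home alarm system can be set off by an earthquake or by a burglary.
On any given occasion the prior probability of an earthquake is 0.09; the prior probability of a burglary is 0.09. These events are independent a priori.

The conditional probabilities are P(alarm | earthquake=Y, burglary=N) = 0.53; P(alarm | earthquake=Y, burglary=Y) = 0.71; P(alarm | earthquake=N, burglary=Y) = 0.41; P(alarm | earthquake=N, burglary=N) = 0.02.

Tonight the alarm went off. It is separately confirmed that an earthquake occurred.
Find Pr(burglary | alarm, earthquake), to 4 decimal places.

Numerator (weight on configurations with burglary): 0.71·0.09 = 0.063900
Denominator P(alarm | earthquake): 0.53·0.91 + 0.71·0.09 = 0.546200
P(burglary | alarm, earthquake) = 0.063900/0.546200 ≈ 0.1170

Pr(burglary | alarm, earthquake) ≈ 0.1170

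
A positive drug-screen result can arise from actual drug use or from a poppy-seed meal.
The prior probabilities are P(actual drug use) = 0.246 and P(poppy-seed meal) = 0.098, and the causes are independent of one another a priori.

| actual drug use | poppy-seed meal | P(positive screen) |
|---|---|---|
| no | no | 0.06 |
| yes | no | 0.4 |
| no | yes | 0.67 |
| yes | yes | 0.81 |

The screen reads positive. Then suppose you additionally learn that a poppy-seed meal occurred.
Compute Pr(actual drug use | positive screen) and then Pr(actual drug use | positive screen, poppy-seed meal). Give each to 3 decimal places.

Numerator (weight on configurations with actual drug use): 0.088757 + 0.019527 = 0.108284
Denominator P(positive screen): 0.06×0.754×0.902 + 0.67×0.754×0.098 + 0.4×0.246×0.902 + 0.81×0.246×0.098 = 0.198598
Posterior = 0.108284 / 0.198598 ≈ 0.545

Now also conditioning on poppy-seed meal=true:
P(positive screen | poppy-seed meal) = 0.67·0.754 + 0.81·0.246 = 0.505180 + 0.199260 = 0.704440
The actual drug use-present share is 0.81·0.246 = 0.199260.
So P(actual drug use | positive screen, poppy-seed meal) = 0.199260/0.704440 ≈ 0.283.

Pr(actual drug use | positive screen) ≈ 0.545; Pr(actual drug use | positive screen, poppy-seed meal) ≈ 0.283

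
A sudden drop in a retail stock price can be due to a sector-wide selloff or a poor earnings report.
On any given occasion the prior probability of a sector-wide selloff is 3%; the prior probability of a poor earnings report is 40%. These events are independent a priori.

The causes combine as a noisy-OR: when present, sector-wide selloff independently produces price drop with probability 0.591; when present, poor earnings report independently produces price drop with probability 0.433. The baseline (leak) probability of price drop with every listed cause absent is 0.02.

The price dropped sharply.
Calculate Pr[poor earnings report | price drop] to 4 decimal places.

Under noisy-OR, P(price drop | causes) = 1 − (1−0.02)·∏(1−qᵢ) over the active causes.
Enumerate the 4 (sector-wide selloff, poor earnings report) configurations and weight by the priors:
  P(price drop) = 0.02*0.97*0.6 + 0.44434*0.97*0.4 + 0.59918*0.03*0.6 + 0.772735*0.03*0.4
        = 0.011640 + 0.172404 + 0.010785 + 0.009273 = 0.204102
Keeping only the poor earnings report-present terms gives 0.181677, so
  P(poor earnings report | price drop) = 0.181677 / 0.204102 ≈ 0.8901

Pr[poor earnings report | price drop] ≈ 0.8901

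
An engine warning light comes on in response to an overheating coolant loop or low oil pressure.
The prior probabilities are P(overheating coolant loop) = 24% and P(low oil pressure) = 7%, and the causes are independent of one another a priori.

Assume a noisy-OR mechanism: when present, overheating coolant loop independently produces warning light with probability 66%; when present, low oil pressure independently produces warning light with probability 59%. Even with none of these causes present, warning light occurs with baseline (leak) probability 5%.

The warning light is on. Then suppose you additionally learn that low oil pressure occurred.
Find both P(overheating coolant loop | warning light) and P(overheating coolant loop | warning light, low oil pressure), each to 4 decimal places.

Under noisy-OR, P(warning light | causes) = 1 − (1−0.05)·∏(1−qᵢ) over the active causes.
Numerator (weight on configurations with overheating coolant loop): 0.151106 + 0.014575 = 0.165681
Denominator P(warning light): 0.05×0.76×0.93 + 0.6105×0.76×0.07 + 0.677×0.24×0.93 + 0.86757×0.24×0.07 = 0.233500
Posterior = 0.165681 / 0.233500 ≈ 0.7096

With the extra evidence:
Weight on overheating coolant loop=true, given the evidence: 0.86757×0.24 = 0.208217
The normalizing constant is 0.6105×0.76 + 0.86757×0.24 = 0.672197
P(overheating coolant loop | warning light, low oil pressure) = 0.208217/0.672197 ≈ 0.3098
— low oil pressure explains away the evidence for overheating coolant loop.

P(overheating coolant loop | warning light) ≈ 0.7096; P(overheating coolant loop | warning light, low oil pressure) ≈ 0.3098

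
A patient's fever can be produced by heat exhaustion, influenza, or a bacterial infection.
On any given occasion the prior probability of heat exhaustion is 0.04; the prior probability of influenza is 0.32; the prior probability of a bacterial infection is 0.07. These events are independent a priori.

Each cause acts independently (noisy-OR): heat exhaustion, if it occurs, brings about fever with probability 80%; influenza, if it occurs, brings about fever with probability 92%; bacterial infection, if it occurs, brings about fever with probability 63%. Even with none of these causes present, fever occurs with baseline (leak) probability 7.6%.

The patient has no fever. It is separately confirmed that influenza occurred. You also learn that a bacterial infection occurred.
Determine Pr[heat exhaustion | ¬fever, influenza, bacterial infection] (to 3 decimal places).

Pr[heat exhaustion | ¬fever, influenza, bacterial infection] ≈ 0.008

Under noisy-OR, P(fever | causes) = 1 − (1−0.076)·∏(1−qᵢ) over the active causes.
P(¬fever | influenza, bacterial infection) = 0.02735·0.96 + 0.00547·0.04 = 0.026256 + 0.000219 = 0.026475
The heat exhaustion-present share is 0.00547·0.04 = 0.000219.
P(heat exhaustion | ¬fever, influenza, bacterial infection) = 0.000219 / 0.026475 ≈ 0.008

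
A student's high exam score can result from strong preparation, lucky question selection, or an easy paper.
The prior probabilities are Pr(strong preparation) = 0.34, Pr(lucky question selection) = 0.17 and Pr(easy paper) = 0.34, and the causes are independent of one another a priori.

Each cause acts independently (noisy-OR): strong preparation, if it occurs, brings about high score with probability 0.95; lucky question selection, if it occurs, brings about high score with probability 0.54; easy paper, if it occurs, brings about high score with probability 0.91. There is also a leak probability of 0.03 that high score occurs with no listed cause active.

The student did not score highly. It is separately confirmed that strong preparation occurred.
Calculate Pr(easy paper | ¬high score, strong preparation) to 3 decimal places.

Under noisy-OR, P(high score | causes) = 1 − (1−0.03)·∏(1−qᵢ) over the active causes.
Numerator (weight on configurations with easy paper): 0.001232 + 0.000116 = 0.001348
Denominator P(¬high score | strong preparation): 0.0485·0.83·0.66 + 0.004365·0.83·0.34 + 0.02231·0.17·0.66 + 0.002008·0.17·0.34 = 0.030419
Posterior = 0.001348 / 0.030419 ≈ 0.044

Pr(easy paper | ¬high score, strong preparation) ≈ 0.044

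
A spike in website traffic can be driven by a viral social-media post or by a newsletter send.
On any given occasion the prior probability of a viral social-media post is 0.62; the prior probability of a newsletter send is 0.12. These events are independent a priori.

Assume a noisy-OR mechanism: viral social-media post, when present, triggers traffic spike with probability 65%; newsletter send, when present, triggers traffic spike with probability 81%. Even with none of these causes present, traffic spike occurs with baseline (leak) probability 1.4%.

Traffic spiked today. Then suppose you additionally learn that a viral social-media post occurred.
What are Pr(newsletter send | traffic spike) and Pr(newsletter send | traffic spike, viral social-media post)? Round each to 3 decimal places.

Under noisy-OR, P(traffic spike | causes) = 1 − (1−0.014)·∏(1−qᵢ) over the active causes.
Sum P(traffic spike|·) weighted by the priors over the 4 (viral social-media post, newsletter send) configurations:
  P(traffic spike) = 0.014·0.38·0.88 + 0.81266·0.38·0.12 + 0.6549·0.62·0.88 + 0.934431·0.62·0.12
        = 0.004682 + 0.037057 + 0.357313 + 0.069522 = 0.468574
Configurations with newsletter send contribute 0.106579, so
  P(newsletter send | traffic spike) = 0.106579 / 0.468574 ≈ 0.227

With the extra evidence:
Numerator (weight on configurations with newsletter send): 0.934431*0.12 = 0.112132
Normalizer over all consistent configurations: 0.6549*0.88 + 0.934431*0.12 = 0.688444
Posterior = 0.112132 / 0.688444 ≈ 0.163
Conditioning on viral social-media post lowers the posterior on newsletter send: the classic explaining-away effect in a common-effect structure.

Pr(newsletter send | traffic spike) ≈ 0.227; Pr(newsletter send | traffic spike, viral social-media post) ≈ 0.163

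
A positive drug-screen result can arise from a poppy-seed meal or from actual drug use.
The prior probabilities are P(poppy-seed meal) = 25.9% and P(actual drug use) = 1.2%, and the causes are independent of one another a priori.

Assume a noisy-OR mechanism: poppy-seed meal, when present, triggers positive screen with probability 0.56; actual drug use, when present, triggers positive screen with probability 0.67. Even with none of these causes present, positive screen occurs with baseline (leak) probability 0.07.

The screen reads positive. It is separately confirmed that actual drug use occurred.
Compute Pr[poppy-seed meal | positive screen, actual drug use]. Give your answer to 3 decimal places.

Under noisy-OR, P(positive screen | causes) = 1 − (1−0.07)·∏(1−qᵢ) over the active causes.
Enumerate both values of poppy-seed meal and weight by the priors:
  P(positive screen | actual drug use) = 0.6931*0.741 + 0.864964*0.259
        = 0.513587 + 0.224026 = 0.737613
The terms with poppy-seed meal present sum to 0.224026, so
  P(poppy-seed meal | positive screen, actual drug use) = 0.224026 / 0.737613 ≈ 0.304

Pr[poppy-seed meal | positive screen, actual drug use] ≈ 0.304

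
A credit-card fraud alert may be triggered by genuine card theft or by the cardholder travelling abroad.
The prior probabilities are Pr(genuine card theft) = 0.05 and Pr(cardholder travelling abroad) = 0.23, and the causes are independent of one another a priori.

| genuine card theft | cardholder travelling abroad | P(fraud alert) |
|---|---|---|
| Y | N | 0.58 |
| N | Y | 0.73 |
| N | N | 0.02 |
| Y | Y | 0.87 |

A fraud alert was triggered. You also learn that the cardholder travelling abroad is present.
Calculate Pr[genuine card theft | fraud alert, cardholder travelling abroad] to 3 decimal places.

Numerator (weight on configurations with genuine card theft): 0.87*0.05 = 0.043500
Denominator P(fraud alert | cardholder travelling abroad): 0.73*0.95 + 0.87*0.05 = 0.737000
P(genuine card theft | fraud alert, cardholder travelling abroad) = 0.043500/0.737000 ≈ 0.059

Pr[genuine card theft | fraud alert, cardholder travelling abroad] ≈ 0.059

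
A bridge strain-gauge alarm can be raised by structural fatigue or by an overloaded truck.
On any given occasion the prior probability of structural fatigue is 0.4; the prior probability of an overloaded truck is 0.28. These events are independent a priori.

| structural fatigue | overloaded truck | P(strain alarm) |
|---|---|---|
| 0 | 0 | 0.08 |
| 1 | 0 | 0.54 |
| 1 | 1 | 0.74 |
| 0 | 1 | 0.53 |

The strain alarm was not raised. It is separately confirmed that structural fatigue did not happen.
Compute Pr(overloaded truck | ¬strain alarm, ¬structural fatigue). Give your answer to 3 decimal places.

Sum P(¬strain alarm|·) weighted by the priors over both values of overloaded truck:
  P(¬strain alarm | ¬structural fatigue) = 0.92*0.72 + 0.47*0.28
        = 0.662400 + 0.131600 = 0.794000
Configurations with overloaded truck contribute 0.131600, so
  P(overloaded truck | ¬strain alarm, ¬structural fatigue) = 0.131600 / 0.794000 ≈ 0.166

Pr(overloaded truck | ¬strain alarm, ¬structural fatigue) ≈ 0.166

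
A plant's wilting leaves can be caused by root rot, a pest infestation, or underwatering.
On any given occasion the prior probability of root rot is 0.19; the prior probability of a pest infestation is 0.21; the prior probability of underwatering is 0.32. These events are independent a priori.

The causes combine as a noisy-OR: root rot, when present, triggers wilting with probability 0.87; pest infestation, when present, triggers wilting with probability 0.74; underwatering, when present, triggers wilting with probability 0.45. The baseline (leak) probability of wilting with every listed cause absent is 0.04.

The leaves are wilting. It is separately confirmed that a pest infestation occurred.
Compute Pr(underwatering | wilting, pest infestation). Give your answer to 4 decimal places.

Under noisy-OR, P(wilting | causes) = 1 − (1−0.04)·∏(1−qᵢ) over the active causes.
Numerator (weight on configurations with underwatering): 0.223617 + 0.059715 = 0.283332
Denominator P(wilting | pest infestation): 0.7504·0.81·0.68 + 0.86272·0.81·0.32 + 0.967552·0.19·0.68 + 0.982154·0.19·0.32 = 0.821660
P(underwatering | wilting, pest infestation) = 0.283332/0.821660 ≈ 0.3448

Pr(underwatering | wilting, pest infestation) ≈ 0.3448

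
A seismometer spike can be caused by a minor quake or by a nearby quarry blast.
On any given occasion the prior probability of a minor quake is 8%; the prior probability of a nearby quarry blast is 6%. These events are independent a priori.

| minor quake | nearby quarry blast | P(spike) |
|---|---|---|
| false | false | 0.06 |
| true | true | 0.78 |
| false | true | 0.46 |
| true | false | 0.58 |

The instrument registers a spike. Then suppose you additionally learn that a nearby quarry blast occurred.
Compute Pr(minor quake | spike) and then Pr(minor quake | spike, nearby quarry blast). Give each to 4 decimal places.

Pr(minor quake | spike) ≈ 0.3800; Pr(minor quake | spike, nearby quarry blast) ≈ 0.1285

P(spike) = 0.06×0.92×0.94 + 0.46×0.92×0.06 + 0.58×0.08×0.94 + 0.78×0.08×0.06 = 0.051888 + 0.025392 + 0.043616 + 0.003744 = 0.124640
Restricting to configurations with minor quake present: 0.043616 + 0.003744 = 0.047360.
Hence the posterior is 0.047360/0.124640 ≈ 0.3800.

Now also conditioning on nearby quarry blast=true:
Numerator (weight on configurations with minor quake): 0.78·0.08 = 0.062400
Denominator P(spike | nearby quarry blast): 0.46·0.92 + 0.78·0.08 = 0.485600
P(minor quake | spike, nearby quarry blast) = 0.062400/0.485600 ≈ 0.1285
Conditioning on nearby quarry blast lowers the posterior on minor quake: the classic explaining-away effect in a common-effect structure.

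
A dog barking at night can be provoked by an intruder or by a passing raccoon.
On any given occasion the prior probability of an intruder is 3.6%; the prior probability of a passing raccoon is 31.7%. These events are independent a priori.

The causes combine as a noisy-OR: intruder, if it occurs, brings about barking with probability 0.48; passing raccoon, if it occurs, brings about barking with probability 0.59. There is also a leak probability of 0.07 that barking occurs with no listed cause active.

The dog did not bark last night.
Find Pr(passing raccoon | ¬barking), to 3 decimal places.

Pr(passing raccoon | ¬barking) ≈ 0.160

Under noisy-OR, P(barking | causes) = 1 − (1−0.07)·∏(1−qᵢ) over the active causes.
Enumerate the 4 (intruder, passing raccoon) configurations and weight by the priors:
  P(¬barking) = 0.93*0.964*0.683 + 0.3813*0.964*0.317 + 0.4836*0.036*0.683 + 0.198276*0.036*0.317
        = 0.612323 + 0.116521 + 0.011891 + 0.002263 = 0.742998
The terms with passing raccoon present sum to 0.118784, so
  P(passing raccoon | ¬barking) = 0.118784 / 0.742998 ≈ 0.160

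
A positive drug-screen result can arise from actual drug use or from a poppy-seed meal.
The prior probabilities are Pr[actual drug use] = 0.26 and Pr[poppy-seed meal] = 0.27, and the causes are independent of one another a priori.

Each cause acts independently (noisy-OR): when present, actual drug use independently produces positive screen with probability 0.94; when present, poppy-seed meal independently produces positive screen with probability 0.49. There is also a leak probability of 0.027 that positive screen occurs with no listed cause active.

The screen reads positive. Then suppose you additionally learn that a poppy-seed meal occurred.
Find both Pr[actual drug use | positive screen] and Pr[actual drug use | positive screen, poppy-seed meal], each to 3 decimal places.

Pr[actual drug use | positive screen] ≈ 0.682; Pr[actual drug use | positive screen, poppy-seed meal] ≈ 0.404

Under noisy-OR, P(positive screen | causes) = 1 − (1−0.027)·∏(1−qᵢ) over the active causes.
Enumerate the 4 (actual drug use, poppy-seed meal) configurations and weight by the priors:
  P(positive screen) = 0.027×0.74×0.73 + 0.50377×0.74×0.27 + 0.94162×0.26×0.73 + 0.970226×0.26×0.27
        = 0.014585 + 0.100653 + 0.178719 + 0.068110 = 0.362067
Keeping only the actual drug use-present terms gives 0.246829, so
  P(actual drug use | positive screen) = 0.246829 / 0.362067 ≈ 0.682

With the extra evidence:
Sum P(positive screen|·) weighted by the priors over both values of actual drug use:
  P(positive screen | poppy-seed meal) = 0.50377*0.74 + 0.970226*0.26
        = 0.372790 + 0.252259 = 0.625049
Keeping only the actual drug use-present terms gives 0.252259, so
  P(actual drug use | positive screen, poppy-seed meal) = 0.252259 / 0.625049 ≈ 0.404
The drop from 0.682 to 0.404 is the explaining-away (discounting) effect.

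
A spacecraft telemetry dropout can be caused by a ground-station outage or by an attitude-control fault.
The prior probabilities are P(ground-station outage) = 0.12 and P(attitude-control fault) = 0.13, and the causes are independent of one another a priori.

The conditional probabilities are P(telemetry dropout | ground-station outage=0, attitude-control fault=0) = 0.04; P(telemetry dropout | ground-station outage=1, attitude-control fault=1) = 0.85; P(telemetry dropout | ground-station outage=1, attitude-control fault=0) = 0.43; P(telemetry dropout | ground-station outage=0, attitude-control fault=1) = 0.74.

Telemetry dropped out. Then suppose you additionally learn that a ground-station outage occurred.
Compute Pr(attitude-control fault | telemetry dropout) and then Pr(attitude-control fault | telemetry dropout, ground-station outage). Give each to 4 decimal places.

Pr(attitude-control fault | telemetry dropout) ≈ 0.5646; Pr(attitude-control fault | telemetry dropout, ground-station outage) ≈ 0.2280

By total probability over the 4 (ground-station outage, attitude-control fault) configurations:
  P(telemetry dropout) = 0.04·0.88·0.87 + 0.74·0.88·0.13 + 0.43·0.12·0.87 + 0.85·0.12·0.13
        = 0.030624 + 0.084656 + 0.044892 + 0.013260 = 0.173432
Keeping only the attitude-control fault-present terms gives 0.097916, so
  P(attitude-control fault | telemetry dropout) = 0.097916 / 0.173432 ≈ 0.5646

Now condition on the additional information:
For the numerator, keep only attitude-control fault=true terms: 0.85·0.13 = 0.110500
Denominator P(telemetry dropout | ground-station outage): 0.43·0.87 + 0.85·0.13 = 0.484600
P(attitude-control fault | telemetry dropout, ground-station outage) = 0.110500/0.484600 ≈ 0.2280
Conditioning on ground-station outage lowers the posterior on attitude-control fault: the classic explaining-away effect in a common-effect structure.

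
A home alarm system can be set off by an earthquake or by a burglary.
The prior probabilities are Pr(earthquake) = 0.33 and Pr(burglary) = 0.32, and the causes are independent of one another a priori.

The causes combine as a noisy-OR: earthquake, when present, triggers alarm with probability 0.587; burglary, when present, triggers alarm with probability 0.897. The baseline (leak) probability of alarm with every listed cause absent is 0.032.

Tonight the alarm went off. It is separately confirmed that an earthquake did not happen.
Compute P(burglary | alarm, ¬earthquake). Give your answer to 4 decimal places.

P(burglary | alarm, ¬earthquake) ≈ 0.9298

Under noisy-OR, P(alarm | causes) = 1 − (1−0.032)·∏(1−qᵢ) over the active causes.
Weight on burglary=true, given the evidence: 0.900296*0.32 = 0.288095
The normalizing constant is 0.032*0.68 + 0.900296*0.32 = 0.309855
Posterior = 0.288095 / 0.309855 ≈ 0.9298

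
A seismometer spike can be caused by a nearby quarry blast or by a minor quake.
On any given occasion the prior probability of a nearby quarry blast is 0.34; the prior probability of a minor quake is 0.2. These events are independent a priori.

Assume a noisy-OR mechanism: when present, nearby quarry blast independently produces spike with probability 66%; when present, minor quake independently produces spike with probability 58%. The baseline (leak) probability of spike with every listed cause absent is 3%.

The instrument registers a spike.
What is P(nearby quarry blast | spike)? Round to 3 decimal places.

Under noisy-OR, P(spike | causes) = 1 − (1−0.03)·∏(1−qᵢ) over the active causes.
Sum P(spike|·) weighted by the priors over the 4 (nearby quarry blast, minor quake) configurations:
  P(spike) = 0.03×0.66×0.8 + 0.5926×0.66×0.2 + 0.6702×0.34×0.8 + 0.861484×0.34×0.2
        = 0.015840 + 0.078223 + 0.182294 + 0.058581 = 0.334938
The terms with nearby quarry blast present sum to 0.240875, so
  P(nearby quarry blast | spike) = 0.240875 / 0.334938 ≈ 0.719

P(nearby quarry blast | spike) ≈ 0.719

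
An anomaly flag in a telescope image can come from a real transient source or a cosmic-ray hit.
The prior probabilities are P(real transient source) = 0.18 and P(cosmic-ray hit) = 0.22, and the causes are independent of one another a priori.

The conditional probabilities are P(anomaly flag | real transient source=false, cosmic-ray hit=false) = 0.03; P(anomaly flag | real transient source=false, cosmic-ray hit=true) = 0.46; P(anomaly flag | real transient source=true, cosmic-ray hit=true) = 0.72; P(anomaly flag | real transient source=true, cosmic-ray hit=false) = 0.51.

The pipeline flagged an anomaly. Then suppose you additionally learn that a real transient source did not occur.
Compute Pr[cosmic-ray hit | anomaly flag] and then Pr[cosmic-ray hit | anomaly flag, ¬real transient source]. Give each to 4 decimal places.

Enumerate the 4 (real transient source, cosmic-ray hit) configurations and weight by the priors:
  P(anomaly flag) = 0.03×0.82×0.78 + 0.46×0.82×0.22 + 0.51×0.18×0.78 + 0.72×0.18×0.22
        = 0.019188 + 0.082984 + 0.071604 + 0.028512 = 0.202288
Configurations with cosmic-ray hit contribute 0.111496, so
  P(cosmic-ray hit | anomaly flag) = 0.111496 / 0.202288 ≈ 0.5512

With the extra evidence:
Numerator (weight on configurations with cosmic-ray hit): 0.46·0.22 = 0.101200
Denominator P(anomaly flag | ¬real transient source): 0.03·0.78 + 0.46·0.22 = 0.124600
Posterior = 0.101200 / 0.124600 ≈ 0.8122

Pr[cosmic-ray hit | anomaly flag] ≈ 0.5512; Pr[cosmic-ray hit | anomaly flag, ¬real transient source] ≈ 0.8122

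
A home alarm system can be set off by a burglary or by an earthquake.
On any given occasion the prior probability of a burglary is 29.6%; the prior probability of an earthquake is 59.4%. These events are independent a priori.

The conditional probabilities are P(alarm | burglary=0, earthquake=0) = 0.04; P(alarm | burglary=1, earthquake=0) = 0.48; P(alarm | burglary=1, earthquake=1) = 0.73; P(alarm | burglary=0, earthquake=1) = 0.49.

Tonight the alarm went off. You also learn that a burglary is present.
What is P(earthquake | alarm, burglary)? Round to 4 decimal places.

P(earthquake | alarm, burglary) ≈ 0.6899

Sum P(alarm|·) weighted by the priors over both values of earthquake:
  P(alarm | burglary) = 0.48·0.406 + 0.73·0.594
        = 0.194880 + 0.433620 = 0.628500
The terms with earthquake present sum to 0.433620, so
  P(earthquake | alarm, burglary) = 0.433620 / 0.628500 ≈ 0.6899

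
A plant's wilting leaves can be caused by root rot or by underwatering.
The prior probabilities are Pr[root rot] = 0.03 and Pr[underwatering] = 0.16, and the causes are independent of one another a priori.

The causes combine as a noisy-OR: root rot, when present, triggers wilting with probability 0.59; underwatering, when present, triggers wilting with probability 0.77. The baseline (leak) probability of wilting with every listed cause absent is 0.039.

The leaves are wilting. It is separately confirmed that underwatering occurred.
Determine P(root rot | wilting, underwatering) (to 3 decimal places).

Under noisy-OR, P(wilting | causes) = 1 − (1−0.039)·∏(1−qᵢ) over the active causes.
By total probability over both values of root rot:
  P(wilting | underwatering) = 0.77897*0.97 + 0.909378*0.03
        = 0.755601 + 0.027281 = 0.782882
Configurations with root rot contribute 0.027281, so
  P(root rot | wilting, underwatering) = 0.027281 / 0.782882 ≈ 0.035

P(root rot | wilting, underwatering) ≈ 0.035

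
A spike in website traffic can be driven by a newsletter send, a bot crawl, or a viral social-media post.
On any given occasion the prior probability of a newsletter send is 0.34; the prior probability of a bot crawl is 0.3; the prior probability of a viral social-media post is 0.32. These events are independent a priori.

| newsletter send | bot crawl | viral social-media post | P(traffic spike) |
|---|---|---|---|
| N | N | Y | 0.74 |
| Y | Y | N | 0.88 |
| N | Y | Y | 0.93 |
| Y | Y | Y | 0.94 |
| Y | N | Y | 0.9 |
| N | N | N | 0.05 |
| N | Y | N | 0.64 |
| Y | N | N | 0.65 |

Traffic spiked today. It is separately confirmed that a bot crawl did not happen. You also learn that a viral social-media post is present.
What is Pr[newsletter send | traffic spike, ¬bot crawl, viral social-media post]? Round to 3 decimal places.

Pr[newsletter send | traffic spike, ¬bot crawl, viral social-media post] ≈ 0.385

P(traffic spike | ¬bot crawl, viral social-media post) = 0.74·0.66 + 0.9·0.34 = 0.488400 + 0.306000 = 0.794400
Of this, 0.306000 comes from 0.9·0.34 (the newsletter send=true cases).
Hence the posterior is 0.306000/0.794400 ≈ 0.385.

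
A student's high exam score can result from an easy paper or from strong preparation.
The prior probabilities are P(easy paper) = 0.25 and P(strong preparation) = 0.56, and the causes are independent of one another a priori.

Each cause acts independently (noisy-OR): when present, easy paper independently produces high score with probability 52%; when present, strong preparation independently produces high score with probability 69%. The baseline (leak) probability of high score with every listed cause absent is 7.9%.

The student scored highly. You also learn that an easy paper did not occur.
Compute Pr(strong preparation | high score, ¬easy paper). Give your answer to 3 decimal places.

Under noisy-OR, P(high score | causes) = 1 − (1−0.079)·∏(1−qᵢ) over the active causes.
P(high score | ¬easy paper) = 0.079×0.44 + 0.71449×0.56 = 0.034760 + 0.400114 = 0.434874
The strong preparation-present share is 0.71449×0.56 = 0.400114.
P(strong preparation | high score, ¬easy paper) = 0.400114 / 0.434874 ≈ 0.920

Pr(strong preparation | high score, ¬easy paper) ≈ 0.920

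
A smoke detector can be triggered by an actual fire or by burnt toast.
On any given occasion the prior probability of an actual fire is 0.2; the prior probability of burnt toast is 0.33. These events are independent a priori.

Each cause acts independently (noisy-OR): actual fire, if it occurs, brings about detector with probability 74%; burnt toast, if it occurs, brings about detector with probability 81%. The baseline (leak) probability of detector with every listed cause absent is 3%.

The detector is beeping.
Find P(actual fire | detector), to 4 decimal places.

Under noisy-OR, P(detector | causes) = 1 − (1−0.03)·∏(1−qᵢ) over the active causes.
Sum P(detector|·) weighted by the priors over the 4 (actual fire, burnt toast) configurations:
  P(detector) = 0.03·0.8·0.67 + 0.8157·0.8·0.33 + 0.7478·0.2·0.67 + 0.952082·0.2·0.33
        = 0.016080 + 0.215345 + 0.100205 + 0.062837 = 0.394467
Keeping only the actual fire-present terms gives 0.163042, so
  P(actual fire | detector) = 0.163042 / 0.394467 ≈ 0.4133

P(actual fire | detector) ≈ 0.4133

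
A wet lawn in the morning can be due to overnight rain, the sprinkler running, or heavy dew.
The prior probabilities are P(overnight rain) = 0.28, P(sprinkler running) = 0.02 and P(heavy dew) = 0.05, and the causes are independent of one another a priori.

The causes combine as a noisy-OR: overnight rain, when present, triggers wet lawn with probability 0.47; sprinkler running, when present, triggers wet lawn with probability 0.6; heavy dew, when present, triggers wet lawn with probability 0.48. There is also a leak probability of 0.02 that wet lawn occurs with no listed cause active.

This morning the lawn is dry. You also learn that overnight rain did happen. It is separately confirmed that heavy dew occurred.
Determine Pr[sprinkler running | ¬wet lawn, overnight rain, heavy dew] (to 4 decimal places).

Under noisy-OR, P(wet lawn | causes) = 1 − (1−0.02)·∏(1−qᵢ) over the active causes.
By total probability over both values of sprinkler running:
  P(¬wet lawn | overnight rain, heavy dew) = 0.270088·0.98 + 0.108035·0.02
        = 0.264686 + 0.002161 = 0.266847
Configurations with sprinkler running contribute 0.002161, so
  P(sprinkler running | ¬wet lawn, overnight rain, heavy dew) = 0.002161 / 0.266847 ≈ 0.0081

Pr[sprinkler running | ¬wet lawn, overnight rain, heavy dew] ≈ 0.0081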